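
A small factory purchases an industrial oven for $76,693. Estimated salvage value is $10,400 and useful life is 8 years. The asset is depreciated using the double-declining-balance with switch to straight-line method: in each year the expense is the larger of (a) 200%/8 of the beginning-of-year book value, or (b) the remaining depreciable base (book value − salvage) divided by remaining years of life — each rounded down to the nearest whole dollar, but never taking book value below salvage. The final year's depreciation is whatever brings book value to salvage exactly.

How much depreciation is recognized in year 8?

Depreciable base = $76,693 − $10,400 = $66,293.
Year 1: DB = ⌊$76,693 × 200%/8⌋ = $19,173; SL = ⌊$66,293/8⌋ = $8,286 → take DB $19,173. Book value $57,520.
Year 2: DB = ⌊$57,520 × 200%/8⌋ = $14,380; SL = ⌊$47,120/7⌋ = $6,731 → take DB $14,380. Book value $43,140.
Year 3: DB = ⌊$43,140 × 200%/8⌋ = $10,785; SL = ⌊$32,740/6⌋ = $5,456 → take DB $10,785. Book value $32,355.
Year 4: DB = ⌊$32,355 × 200%/8⌋ = $8,088; SL = ⌊$21,955/5⌋ = $4,391 → take DB $8,088. Book value $24,267.
Year 5: DB = ⌊$24,267 × 200%/8⌋ = $6,066; SL = ⌊$13,867/4⌋ = $3,466 → take DB $6,066. Book value $18,201.
Year 6: DB = ⌊$18,201 × 200%/8⌋ = $4,550; SL = ⌊$7,801/3⌋ = $2,600 → take DB $4,550. Book value $13,651.
Year 7: DB = ⌊$13,651 × 200%/8⌋ = $3,412; SL = ⌊$3,251/2⌋ = $1,625 → take DB $3,412, capped at $3,251. Book value $10,400.
Year 8 (final): $10,400 − $10,400 = $0. Book value $10,400.

$0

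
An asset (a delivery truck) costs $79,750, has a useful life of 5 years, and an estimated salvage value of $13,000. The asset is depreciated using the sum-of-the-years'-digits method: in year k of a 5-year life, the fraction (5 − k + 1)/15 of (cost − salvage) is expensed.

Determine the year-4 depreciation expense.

Depreciable base = $79,750 − $13,000 = $66,750.
Sum of the years' digits = 5+4+3+2+1 = 15.
Year 1: $66,750 × 5/15 = $22,250. Book value $57,500.
Year 2: $66,750 × 4/15 = $17,800. Book value $39,700.
Year 3: $66,750 × 3/15 = $13,350. Book value $26,350.
Year 4: $66,750 × 2/15 = $8,900. Book value $17,450.

$8,900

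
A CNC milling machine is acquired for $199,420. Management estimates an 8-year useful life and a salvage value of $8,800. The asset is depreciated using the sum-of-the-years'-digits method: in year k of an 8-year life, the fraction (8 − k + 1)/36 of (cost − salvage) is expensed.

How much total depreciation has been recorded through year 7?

$185,325

Depreciable base = $199,420 − $8,800 = $190,620.
Sum of the years' digits = 8+7+6+5+4+3+2+1 = 36.
Year 1: $190,620 × 8/36 = $42,360. Book value $157,060.
Year 2: $190,620 × 7/36 = $37,065. Book value $119,995.
Year 3: $190,620 × 6/36 = $31,770. Book value $88,225.
Year 4: $190,620 × 5/36 = $26,475. Book value $61,750.
Year 5: $190,620 × 4/36 = $21,180. Book value $40,570.
Year 6: $190,620 × 3/36 = $15,885. Book value $24,685.
Year 7: $190,620 × 2/36 = $10,590. Book value $14,095.
Accumulated through year 7 = $199,420 − $14,095 = $185,325.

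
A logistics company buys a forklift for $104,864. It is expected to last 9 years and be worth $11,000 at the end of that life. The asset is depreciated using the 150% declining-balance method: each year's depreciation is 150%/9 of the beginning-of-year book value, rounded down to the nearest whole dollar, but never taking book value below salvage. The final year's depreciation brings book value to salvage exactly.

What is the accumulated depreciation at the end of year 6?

Depreciable base = $104,864 − $11,000 = $93,864.
Year 1: ⌊$104,864 × 150%/9⌋ = $17,477. Book value $87,387.
Year 2: ⌊$87,387 × 150%/9⌋ = $14,564. Book value $72,823.
Year 3: ⌊$72,823 × 150%/9⌋ = $12,137. Book value $60,686.
Year 4: ⌊$60,686 × 150%/9⌋ = $10,114. Book value $50,572.
Year 5: ⌊$50,572 × 150%/9⌋ = $8,428. Book value $42,144.
Year 6: ⌊$42,144 × 150%/9⌋ = $7,024. Book value $35,120.
Accumulated through year 6 = $104,864 − $35,120 = $69,744.

$69,744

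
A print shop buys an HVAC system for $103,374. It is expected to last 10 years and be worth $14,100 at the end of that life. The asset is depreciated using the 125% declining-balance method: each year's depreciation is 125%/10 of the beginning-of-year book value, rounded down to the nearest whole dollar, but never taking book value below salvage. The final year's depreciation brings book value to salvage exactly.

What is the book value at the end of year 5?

$53,024

Depreciable base = $103,374 − $14,100 = $89,274.
Year 1: ⌊$103,374 × 125%/10⌋ = $12,921. Book value $90,453.
Year 2: ⌊$90,453 × 125%/10⌋ = $11,306. Book value $79,147.
Year 3: ⌊$79,147 × 125%/10⌋ = $9,893. Book value $69,254.
Year 4: ⌊$69,254 × 125%/10⌋ = $8,656. Book value $60,598.
Year 5: ⌊$60,598 × 125%/10⌋ = $7,574. Book value $53,024.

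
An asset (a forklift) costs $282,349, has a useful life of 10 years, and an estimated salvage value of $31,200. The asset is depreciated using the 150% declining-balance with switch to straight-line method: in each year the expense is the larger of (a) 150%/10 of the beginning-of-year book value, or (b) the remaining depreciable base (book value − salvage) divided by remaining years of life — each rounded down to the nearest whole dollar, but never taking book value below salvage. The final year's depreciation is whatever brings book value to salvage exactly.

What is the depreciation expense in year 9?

$18,817

Depreciable base = $282,349 − $31,200 = $251,149.
Year 1: DB = ⌊$282,349 × 150%/10⌋ = $42,352; SL = ⌊$251,149/10⌋ = $25,114 → take DB $42,352. Book value $239,997.
Year 2: DB = ⌊$239,997 × 150%/10⌋ = $35,999; SL = ⌊$208,797/9⌋ = $23,199 → take DB $35,999. Book value $203,998.
Year 3: DB = ⌊$203,998 × 150%/10⌋ = $30,599; SL = ⌊$172,798/8⌋ = $21,599 → take DB $30,599. Book value $173,399.
Year 4: DB = ⌊$173,399 × 150%/10⌋ = $26,009; SL = ⌊$142,199/7⌋ = $20,314 → take DB $26,009. Book value $147,390.
Year 5: DB = ⌊$147,390 × 150%/10⌋ = $22,108; SL = ⌊$116,190/6⌋ = $19,365 → take DB $22,108. Book value $125,282.
Year 6: DB = ⌊$125,282 × 150%/10⌋ = $18,792; SL = ⌊$94,082/5⌋ = $18,816 → take SL $18,816. Book value $106,466.
Year 7: DB = ⌊$106,466 × 150%/10⌋ = $15,969; SL = ⌊$75,266/4⌋ = $18,816 → take SL $18,816. Book value $87,650.
Year 8: DB = ⌊$87,650 × 150%/10⌋ = $13,147; SL = ⌊$56,450/3⌋ = $18,816 → take SL $18,816. Book value $68,834.
Year 9: DB = ⌊$68,834 × 150%/10⌋ = $10,325; SL = ⌊$37,634/2⌋ = $18,817 → take SL $18,817. Book value $50,017.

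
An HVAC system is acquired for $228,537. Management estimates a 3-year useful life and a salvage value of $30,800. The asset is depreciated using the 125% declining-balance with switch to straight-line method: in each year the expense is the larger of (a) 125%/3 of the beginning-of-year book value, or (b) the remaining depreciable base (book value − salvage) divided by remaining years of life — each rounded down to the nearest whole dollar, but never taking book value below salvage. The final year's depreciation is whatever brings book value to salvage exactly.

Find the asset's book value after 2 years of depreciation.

$77,767

Depreciable base = $228,537 − $30,800 = $197,737.
Year 1: DB = ⌊$228,537 × 125%/3⌋ = $95,223; SL = ⌊$197,737/3⌋ = $65,912 → take DB $95,223. Book value $133,314.
Year 2: DB = ⌊$133,314 × 125%/3⌋ = $55,547; SL = ⌊$102,514/2⌋ = $51,257 → take DB $55,547. Book value $77,767.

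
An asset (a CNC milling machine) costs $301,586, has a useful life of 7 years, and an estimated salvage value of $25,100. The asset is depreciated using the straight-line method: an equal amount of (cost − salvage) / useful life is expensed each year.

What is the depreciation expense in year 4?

$39,498

Depreciable base = $301,586 − $25,100 = $276,486.
Annual expense = $276,486 / 7 = $39,498.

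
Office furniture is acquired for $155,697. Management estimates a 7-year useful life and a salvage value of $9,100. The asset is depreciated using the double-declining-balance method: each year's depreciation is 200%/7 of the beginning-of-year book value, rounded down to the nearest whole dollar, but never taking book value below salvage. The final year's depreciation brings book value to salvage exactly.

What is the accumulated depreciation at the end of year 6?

Depreciable base = $155,697 − $9,100 = $146,597.
Year 1: ⌊$155,697 × 200%/7⌋ = $44,484. Book value $111,213.
Year 2: ⌊$111,213 × 200%/7⌋ = $31,775. Book value $79,438.
Year 3: ⌊$79,438 × 200%/7⌋ = $22,696. Book value $56,742.
Year 4: ⌊$56,742 × 200%/7⌋ = $16,212. Book value $40,530.
Year 5: ⌊$40,530 × 200%/7⌋ = $11,580. Book value $28,950.
Year 6: ⌊$28,950 × 200%/7⌋ = $8,271. Book value $20,679.
Accumulated through year 6 = $155,697 − $20,679 = $135,018.

$135,018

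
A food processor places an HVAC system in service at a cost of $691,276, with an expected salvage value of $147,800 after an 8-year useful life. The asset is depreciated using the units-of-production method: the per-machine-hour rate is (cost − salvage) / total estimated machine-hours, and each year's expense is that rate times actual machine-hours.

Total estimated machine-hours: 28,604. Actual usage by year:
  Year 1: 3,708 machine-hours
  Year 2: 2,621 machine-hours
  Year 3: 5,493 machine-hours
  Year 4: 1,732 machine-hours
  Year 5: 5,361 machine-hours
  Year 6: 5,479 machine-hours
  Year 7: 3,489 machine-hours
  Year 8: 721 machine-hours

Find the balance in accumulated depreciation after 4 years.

Depreciable base = $691,276 − $147,800 = $543,476.
Rate = $543,476 / 28,604 machine-hours = $19 per machine-hour.
Year 1: 3,708 × $19 = $70,452. Book value $620,824.
Year 2: 2,621 × $19 = $49,799. Book value $571,025.
Year 3: 5,493 × $19 = $104,367. Book value $466,658.
Year 4: 1,732 × $19 = $32,908. Book value $433,750.
Accumulated through year 4 = $691,276 − $433,750 = $257,526.

$257,526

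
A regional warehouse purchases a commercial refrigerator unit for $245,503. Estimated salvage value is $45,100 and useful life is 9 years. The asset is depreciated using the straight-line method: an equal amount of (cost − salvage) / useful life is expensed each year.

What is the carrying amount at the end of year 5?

$134,168

Depreciable base = $245,503 − $45,100 = $200,403.
Annual expense = $200,403 / 9 = $22,267.
End of year 1: book value $223,236.
End of year 2: book value $200,969.
End of year 3: book value $178,702.
End of year 4: book value $156,435.
End of year 5: book value $134,168.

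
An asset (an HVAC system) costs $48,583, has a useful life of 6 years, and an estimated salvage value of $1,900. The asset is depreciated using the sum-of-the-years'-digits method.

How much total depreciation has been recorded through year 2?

Depreciable base = $48,583 − $1,900 = $46,683.
Sum of the years' digits = 6+5+4+3+2+1 = 21.
Year 1: $46,683 × 6/21 = $13,338. Book value $35,245.
Year 2: $46,683 × 5/21 = $11,115. Book value $24,130.
Accumulated through year 2 = $48,583 − $24,130 = $24,453.

$24,453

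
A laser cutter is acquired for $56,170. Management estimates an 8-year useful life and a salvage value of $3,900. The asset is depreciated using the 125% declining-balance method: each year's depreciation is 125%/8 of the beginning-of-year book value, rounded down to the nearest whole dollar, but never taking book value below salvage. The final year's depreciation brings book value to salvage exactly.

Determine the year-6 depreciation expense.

Depreciable base = $56,170 − $3,900 = $52,270.
Year 1: ⌊$56,170 × 125%/8⌋ = $8,776. Book value $47,394.
Year 2: ⌊$47,394 × 125%/8⌋ = $7,405. Book value $39,989.
Year 3: ⌊$39,989 × 125%/8⌋ = $6,248. Book value $33,741.
Year 4: ⌊$33,741 × 125%/8⌋ = $5,272. Book value $28,469.
Year 5: ⌊$28,469 × 125%/8⌋ = $4,448. Book value $24,021.
Year 6: ⌊$24,021 × 125%/8⌋ = $3,753. Book value $20,268.

$3,753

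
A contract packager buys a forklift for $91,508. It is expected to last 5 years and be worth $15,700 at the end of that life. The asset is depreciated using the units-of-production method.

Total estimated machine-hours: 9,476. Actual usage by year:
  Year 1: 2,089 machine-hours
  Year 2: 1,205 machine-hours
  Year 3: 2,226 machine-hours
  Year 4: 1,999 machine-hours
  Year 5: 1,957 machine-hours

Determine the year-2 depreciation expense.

Depreciable base = $91,508 − $15,700 = $75,808.
Rate = $75,808 / 9,476 machine-hours = $8 per machine-hour.
Year 1: 2,089 × $8 = $16,712. Book value $74,796.
Year 2: 1,205 × $8 = $9,640. Book value $65,156.

$9,640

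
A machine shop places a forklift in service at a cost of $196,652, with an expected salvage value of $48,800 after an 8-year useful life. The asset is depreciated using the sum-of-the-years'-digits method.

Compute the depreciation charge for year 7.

Depreciable base = $196,652 − $48,800 = $147,852.
Sum of the years' digits = 8+7+6+5+4+3+2+1 = 36.
Year 1: $147,852 × 8/36 = $32,856. Book value $163,796.
Year 2: $147,852 × 7/36 = $28,749. Book value $135,047.
Year 3: $147,852 × 6/36 = $24,642. Book value $110,405.
Year 4: $147,852 × 5/36 = $20,535. Book value $89,870.
Year 5: $147,852 × 4/36 = $16,428. Book value $73,442.
Year 6: $147,852 × 3/36 = $12,321. Book value $61,121.
Year 7: $147,852 × 2/36 = $8,214. Book value $52,907.

$8,214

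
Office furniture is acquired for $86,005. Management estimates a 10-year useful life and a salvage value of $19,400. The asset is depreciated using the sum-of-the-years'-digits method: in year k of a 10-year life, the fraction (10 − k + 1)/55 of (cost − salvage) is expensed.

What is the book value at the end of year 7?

Depreciable base = $86,005 − $19,400 = $66,605.
Sum of the years' digits = 10+9+8+7+6+5+4+3+2+1 = 55.
Year 1: $66,605 × 10/55 = $12,110. Book value $73,895.
Year 2: $66,605 × 9/55 = $10,899. Book value $62,996.
Year 3: $66,605 × 8/55 = $9,688. Book value $53,308.
Year 4: $66,605 × 7/55 = $8,477. Book value $44,831.
Year 5: $66,605 × 6/55 = $7,266. Book value $37,565.
Year 6: $66,605 × 5/55 = $6,055. Book value $31,510.
Year 7: $66,605 × 4/55 = $4,844. Book value $26,666.

$26,666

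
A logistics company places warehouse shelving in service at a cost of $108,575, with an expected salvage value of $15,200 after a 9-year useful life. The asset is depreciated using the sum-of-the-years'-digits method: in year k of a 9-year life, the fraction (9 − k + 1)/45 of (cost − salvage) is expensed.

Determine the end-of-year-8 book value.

Depreciable base = $108,575 − $15,200 = $93,375.
Sum of the years' digits = 9+8+7+6+5+4+3+2+1 = 45.
Year 1: $93,375 × 9/45 = $18,675. Book value $89,900.
Year 2: $93,375 × 8/45 = $16,600. Book value $73,300.
Year 3: $93,375 × 7/45 = $14,525. Book value $58,775.
Year 4: $93,375 × 6/45 = $12,450. Book value $46,325.
Year 5: $93,375 × 5/45 = $10,375. Book value $35,950.
Year 6: $93,375 × 4/45 = $8,300. Book value $27,650.
Year 7: $93,375 × 3/45 = $6,225. Book value $21,425.
Year 8: $93,375 × 2/45 = $4,150. Book value $17,275.

$17,275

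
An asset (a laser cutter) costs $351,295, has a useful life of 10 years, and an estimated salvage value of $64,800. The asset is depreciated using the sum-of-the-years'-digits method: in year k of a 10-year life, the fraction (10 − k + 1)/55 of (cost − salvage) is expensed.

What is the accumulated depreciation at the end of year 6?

$234,405

Depreciable base = $351,295 − $64,800 = $286,495.
Sum of the years' digits = 10+9+8+7+6+5+4+3+2+1 = 55.
Year 1: $286,495 × 10/55 = $52,090. Book value $299,205.
Year 2: $286,495 × 9/55 = $46,881. Book value $252,324.
Year 3: $286,495 × 8/55 = $41,672. Book value $210,652.
Year 4: $286,495 × 7/55 = $36,463. Book value $174,189.
Year 5: $286,495 × 6/55 = $31,254. Book value $142,935.
Year 6: $286,495 × 5/55 = $26,045. Book value $116,890.
Accumulated through year 6 = $351,295 − $116,890 = $234,405.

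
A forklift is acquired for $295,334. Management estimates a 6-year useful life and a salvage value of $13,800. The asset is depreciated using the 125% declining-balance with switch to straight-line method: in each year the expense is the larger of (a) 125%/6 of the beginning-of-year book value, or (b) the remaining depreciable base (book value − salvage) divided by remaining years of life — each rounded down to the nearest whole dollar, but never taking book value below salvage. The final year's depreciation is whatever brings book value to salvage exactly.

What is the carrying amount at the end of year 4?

Depreciable base = $295,334 − $13,800 = $281,534.
Year 1: DB = ⌊$295,334 × 125%/6⌋ = $61,527; SL = ⌊$281,534/6⌋ = $46,922 → take DB $61,527. Book value $233,807.
Year 2: DB = ⌊$233,807 × 125%/6⌋ = $48,709; SL = ⌊$220,007/5⌋ = $44,001 → take DB $48,709. Book value $185,098.
Year 3: DB = ⌊$185,098 × 125%/6⌋ = $38,562; SL = ⌊$171,298/4⌋ = $42,824 → take SL $42,824. Book value $142,274.
Year 4: DB = ⌊$142,274 × 125%/6⌋ = $29,640; SL = ⌊$128,474/3⌋ = $42,824 → take SL $42,824. Book value $99,450.

$99,450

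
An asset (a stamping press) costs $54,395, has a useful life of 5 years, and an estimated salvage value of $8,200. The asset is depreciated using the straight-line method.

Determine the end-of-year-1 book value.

Depreciable base = $54,395 − $8,200 = $46,195.
Annual expense = $46,195 / 5 = $9,239.
End of year 1: book value $45,156.

$45,156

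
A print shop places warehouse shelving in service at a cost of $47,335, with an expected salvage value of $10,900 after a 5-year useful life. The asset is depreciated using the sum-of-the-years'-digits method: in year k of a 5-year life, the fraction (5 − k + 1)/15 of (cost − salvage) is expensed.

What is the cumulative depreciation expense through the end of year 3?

Depreciable base = $47,335 − $10,900 = $36,435.
Sum of the years' digits = 5+4+3+2+1 = 15.
Year 1: $36,435 × 5/15 = $12,145. Book value $35,190.
Year 2: $36,435 × 4/15 = $9,716. Book value $25,474.
Year 3: $36,435 × 3/15 = $7,287. Book value $18,187.
Accumulated through year 3 = $47,335 − $18,187 = $29,148.

$29,148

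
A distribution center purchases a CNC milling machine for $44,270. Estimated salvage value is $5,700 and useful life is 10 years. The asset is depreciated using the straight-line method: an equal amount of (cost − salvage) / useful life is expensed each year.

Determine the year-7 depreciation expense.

Depreciable base = $44,270 − $5,700 = $38,570.
Annual expense = $38,570 / 10 = $3,857.

$3,857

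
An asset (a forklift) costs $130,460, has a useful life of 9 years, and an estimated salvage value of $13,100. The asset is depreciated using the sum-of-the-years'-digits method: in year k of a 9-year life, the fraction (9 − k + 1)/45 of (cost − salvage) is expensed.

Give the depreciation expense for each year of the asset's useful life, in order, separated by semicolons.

Depreciable base = $130,460 − $13,100 = $117,360.
Sum of the years' digits = 9+8+7+6+5+4+3+2+1 = 45.
Year 1: $117,360 × 9/45 = $23,472. Book value $106,988.
Year 2: $117,360 × 8/45 = $20,864. Book value $86,124.
Year 3: $117,360 × 7/45 = $18,256. Book value $67,868.
Year 4: $117,360 × 6/45 = $15,648. Book value $52,220.
Year 5: $117,360 × 5/45 = $13,040. Book value $39,180.
Year 6: $117,360 × 4/45 = $10,432. Book value $28,748.
Year 7: $117,360 × 3/45 = $7,824. Book value $20,924.
Year 8: $117,360 × 2/45 = $5,216. Book value $15,708.
Year 9: $117,360 × 1/45 = $2,608. Book value $13,100.

$23,472; $20,864; $18,256; $15,648; $13,040; $10,432; $7,824; $5,216; $2,608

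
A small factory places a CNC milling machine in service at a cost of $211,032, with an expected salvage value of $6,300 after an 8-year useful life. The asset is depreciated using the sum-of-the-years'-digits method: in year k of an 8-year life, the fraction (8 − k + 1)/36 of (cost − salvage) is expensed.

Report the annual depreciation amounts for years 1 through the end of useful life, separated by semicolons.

Depreciable base = $211,032 − $6,300 = $204,732.
Sum of the years' digits = 8+7+6+5+4+3+2+1 = 36.
Year 1: $204,732 × 8/36 = $45,496. Book value $165,536.
Year 2: $204,732 × 7/36 = $39,809. Book value $125,727.
Year 3: $204,732 × 6/36 = $34,122. Book value $91,605.
Year 4: $204,732 × 5/36 = $28,435. Book value $63,170.
Year 5: $204,732 × 4/36 = $22,748. Book value $40,422.
Year 6: $204,732 × 3/36 = $17,061. Book value $23,361.
Year 7: $204,732 × 2/36 = $11,374. Book value $11,987.
Year 8: $204,732 × 1/36 = $5,687. Book value $6,300.

$45,496; $39,809; $34,122; $28,435; $22,748; $17,061; $11,374; $5,687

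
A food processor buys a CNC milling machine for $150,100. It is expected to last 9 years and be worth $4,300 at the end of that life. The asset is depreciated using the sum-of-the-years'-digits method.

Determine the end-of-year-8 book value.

$7,540

Depreciable base = $150,100 − $4,300 = $145,800.
Sum of the years' digits = 9+8+7+6+5+4+3+2+1 = 45.
Year 1: $145,800 × 9/45 = $29,160. Book value $120,940.
Year 2: $145,800 × 8/45 = $25,920. Book value $95,020.
Year 3: $145,800 × 7/45 = $22,680. Book value $72,340.
Year 4: $145,800 × 6/45 = $19,440. Book value $52,900.
Year 5: $145,800 × 5/45 = $16,200. Book value $36,700.
Year 6: $145,800 × 4/45 = $12,960. Book value $23,740.
Year 7: $145,800 × 3/45 = $9,720. Book value $14,020.
Year 8: $145,800 × 2/45 = $6,480. Book value $7,540.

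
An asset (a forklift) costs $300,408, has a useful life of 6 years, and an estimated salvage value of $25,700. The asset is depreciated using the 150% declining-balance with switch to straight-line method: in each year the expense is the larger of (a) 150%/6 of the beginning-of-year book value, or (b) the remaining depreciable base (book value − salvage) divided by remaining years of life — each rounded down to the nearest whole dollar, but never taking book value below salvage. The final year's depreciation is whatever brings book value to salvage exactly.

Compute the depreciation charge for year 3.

$42,245

Depreciable base = $300,408 − $25,700 = $274,708.
Year 1: DB = ⌊$300,408 × 150%/6⌋ = $75,102; SL = ⌊$274,708/6⌋ = $45,784 → take DB $75,102. Book value $225,306.
Year 2: DB = ⌊$225,306 × 150%/6⌋ = $56,326; SL = ⌊$199,606/5⌋ = $39,921 → take DB $56,326. Book value $168,980.
Year 3: DB = ⌊$168,980 × 150%/6⌋ = $42,245; SL = ⌊$143,280/4⌋ = $35,820 → take DB $42,245. Book value $126,735.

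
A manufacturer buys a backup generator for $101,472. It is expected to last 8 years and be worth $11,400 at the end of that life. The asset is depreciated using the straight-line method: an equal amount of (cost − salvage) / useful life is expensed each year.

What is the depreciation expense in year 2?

$11,259

Depreciable base = $101,472 − $11,400 = $90,072.
Annual expense = $90,072 / 8 = $11,259.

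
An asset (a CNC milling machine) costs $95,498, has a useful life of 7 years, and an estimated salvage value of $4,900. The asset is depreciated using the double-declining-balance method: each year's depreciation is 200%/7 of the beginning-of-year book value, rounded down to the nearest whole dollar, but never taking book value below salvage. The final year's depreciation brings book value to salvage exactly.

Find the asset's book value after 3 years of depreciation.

$34,803

Depreciable base = $95,498 − $4,900 = $90,598.
Year 1: ⌊$95,498 × 200%/7⌋ = $27,285. Book value $68,213.
Year 2: ⌊$68,213 × 200%/7⌋ = $19,489. Book value $48,724.
Year 3: ⌊$48,724 × 200%/7⌋ = $13,921. Book value $34,803.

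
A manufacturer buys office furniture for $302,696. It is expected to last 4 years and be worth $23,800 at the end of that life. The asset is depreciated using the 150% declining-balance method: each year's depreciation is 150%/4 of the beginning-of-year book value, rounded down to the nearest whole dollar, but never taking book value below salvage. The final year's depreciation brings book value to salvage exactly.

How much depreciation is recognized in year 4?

Depreciable base = $302,696 − $23,800 = $278,896.
Year 1: ⌊$302,696 × 150%/4⌋ = $113,511. Book value $189,185.
Year 2: ⌊$189,185 × 150%/4⌋ = $70,944. Book value $118,241.
Year 3: ⌊$118,241 × 150%/4⌋ = $44,340. Book value $73,901.
Year 4 (final): $73,901 − $23,800 = $50,101. Book value $23,800.

$50,101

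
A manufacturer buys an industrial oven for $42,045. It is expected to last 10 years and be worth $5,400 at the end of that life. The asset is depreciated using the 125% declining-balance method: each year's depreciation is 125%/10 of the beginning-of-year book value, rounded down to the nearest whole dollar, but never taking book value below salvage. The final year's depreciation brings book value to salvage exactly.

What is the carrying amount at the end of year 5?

$21,567

Depreciable base = $42,045 − $5,400 = $36,645.
Year 1: ⌊$42,045 × 125%/10⌋ = $5,255. Book value $36,790.
Year 2: ⌊$36,790 × 125%/10⌋ = $4,598. Book value $32,192.
Year 3: ⌊$32,192 × 125%/10⌋ = $4,024. Book value $28,168.
Year 4: ⌊$28,168 × 125%/10⌋ = $3,521. Book value $24,647.
Year 5: ⌊$24,647 × 125%/10⌋ = $3,080. Book value $21,567.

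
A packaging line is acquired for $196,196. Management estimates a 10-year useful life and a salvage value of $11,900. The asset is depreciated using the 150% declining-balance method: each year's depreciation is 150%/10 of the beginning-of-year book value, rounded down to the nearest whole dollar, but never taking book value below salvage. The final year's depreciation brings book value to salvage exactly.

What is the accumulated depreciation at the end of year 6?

Depreciable base = $196,196 − $11,900 = $184,296.
Year 1: ⌊$196,196 × 150%/10⌋ = $29,429. Book value $166,767.
Year 2: ⌊$166,767 × 150%/10⌋ = $25,015. Book value $141,752.
Year 3: ⌊$141,752 × 150%/10⌋ = $21,262. Book value $120,490.
Year 4: ⌊$120,490 × 150%/10⌋ = $18,073. Book value $102,417.
Year 5: ⌊$102,417 × 150%/10⌋ = $15,362. Book value $87,055.
Year 6: ⌊$87,055 × 150%/10⌋ = $13,058. Book value $73,997.
Accumulated through year 6 = $196,196 − $73,997 = $122,199.

$122,199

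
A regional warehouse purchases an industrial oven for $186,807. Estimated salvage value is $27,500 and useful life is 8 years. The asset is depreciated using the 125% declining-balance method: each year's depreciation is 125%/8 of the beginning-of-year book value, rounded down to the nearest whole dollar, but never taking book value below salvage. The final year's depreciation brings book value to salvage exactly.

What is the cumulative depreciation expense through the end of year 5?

Depreciable base = $186,807 − $27,500 = $159,307.
Year 1: ⌊$186,807 × 125%/8⌋ = $29,188. Book value $157,619.
Year 2: ⌊$157,619 × 125%/8⌋ = $24,627. Book value $132,992.
Year 3: ⌊$132,992 × 125%/8⌋ = $20,780. Book value $112,212.
Year 4: ⌊$112,212 × 125%/8⌋ = $17,533. Book value $94,679.
Year 5: ⌊$94,679 × 125%/8⌋ = $14,793. Book value $79,886.
Accumulated through year 5 = $186,807 − $79,886 = $106,921.

$106,921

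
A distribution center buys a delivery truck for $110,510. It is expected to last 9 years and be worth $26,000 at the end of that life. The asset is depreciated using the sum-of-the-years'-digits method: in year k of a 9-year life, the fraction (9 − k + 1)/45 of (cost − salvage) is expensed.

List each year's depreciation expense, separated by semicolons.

$16,902; $15,024; $13,146; $11,268; $9,390; $7,512; $5,634; $3,756; $1,878

Depreciable base = $110,510 − $26,000 = $84,510.
Sum of the years' digits = 9+8+7+6+5+4+3+2+1 = 45.
Year 1: $84,510 × 9/45 = $16,902. Book value $93,608.
Year 2: $84,510 × 8/45 = $15,024. Book value $78,584.
Year 3: $84,510 × 7/45 = $13,146. Book value $65,438.
Year 4: $84,510 × 6/45 = $11,268. Book value $54,170.
Year 5: $84,510 × 5/45 = $9,390. Book value $44,780.
Year 6: $84,510 × 4/45 = $7,512. Book value $37,268.
Year 7: $84,510 × 3/45 = $5,634. Book value $31,634.
Year 8: $84,510 × 2/45 = $3,756. Book value $27,878.
Year 9: $84,510 × 1/45 = $1,878. Book value $26,000.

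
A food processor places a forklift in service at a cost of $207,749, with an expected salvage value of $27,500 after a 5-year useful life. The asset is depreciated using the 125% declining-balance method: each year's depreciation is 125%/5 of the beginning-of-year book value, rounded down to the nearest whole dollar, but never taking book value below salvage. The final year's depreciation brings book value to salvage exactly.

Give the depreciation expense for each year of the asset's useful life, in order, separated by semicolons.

$51,937; $38,953; $29,214; $21,911; $38,234

Depreciable base = $207,749 − $27,500 = $180,249.
Year 1: ⌊$207,749 × 125%/5⌋ = $51,937. Book value $155,812.
Year 2: ⌊$155,812 × 125%/5⌋ = $38,953. Book value $116,859.
Year 3: ⌊$116,859 × 125%/5⌋ = $29,214. Book value $87,645.
Year 4: ⌊$87,645 × 125%/5⌋ = $21,911. Book value $65,734.
Year 5 (final): $65,734 − $27,500 = $38,234. Book value $27,500.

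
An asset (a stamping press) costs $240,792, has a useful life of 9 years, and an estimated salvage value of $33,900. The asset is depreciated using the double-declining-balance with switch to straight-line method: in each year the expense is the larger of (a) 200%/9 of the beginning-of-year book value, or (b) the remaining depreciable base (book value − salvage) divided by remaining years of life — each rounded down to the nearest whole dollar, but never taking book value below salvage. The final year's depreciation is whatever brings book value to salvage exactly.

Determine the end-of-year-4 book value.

Depreciable base = $240,792 − $33,900 = $206,892.
Year 1: DB = ⌊$240,792 × 200%/9⌋ = $53,509; SL = ⌊$206,892/9⌋ = $22,988 → take DB $53,509. Book value $187,283.
Year 2: DB = ⌊$187,283 × 200%/9⌋ = $41,618; SL = ⌊$153,383/8⌋ = $19,172 → take DB $41,618. Book value $145,665.
Year 3: DB = ⌊$145,665 × 200%/9⌋ = $32,370; SL = ⌊$111,765/7⌋ = $15,966 → take DB $32,370. Book value $113,295.
Year 4: DB = ⌊$113,295 × 200%/9⌋ = $25,176; SL = ⌊$79,395/6⌋ = $13,232 → take DB $25,176. Book value $88,119.

$88,119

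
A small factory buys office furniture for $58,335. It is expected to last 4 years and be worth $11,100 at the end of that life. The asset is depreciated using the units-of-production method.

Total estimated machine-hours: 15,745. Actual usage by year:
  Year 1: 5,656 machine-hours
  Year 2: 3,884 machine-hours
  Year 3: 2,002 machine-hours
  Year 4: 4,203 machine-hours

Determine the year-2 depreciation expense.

Depreciable base = $58,335 − $11,100 = $47,235.
Rate = $47,235 / 15,745 machine-hours = $3 per machine-hour.
Year 1: 5,656 × $3 = $16,968. Book value $41,367.
Year 2: 3,884 × $3 = $11,652. Book value $29,715.

$11,652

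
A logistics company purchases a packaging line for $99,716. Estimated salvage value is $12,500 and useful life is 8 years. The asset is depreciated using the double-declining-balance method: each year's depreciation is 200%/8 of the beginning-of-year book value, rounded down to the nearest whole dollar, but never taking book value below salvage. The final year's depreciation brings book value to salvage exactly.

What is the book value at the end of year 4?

$31,552

Depreciable base = $99,716 − $12,500 = $87,216.
Year 1: ⌊$99,716 × 200%/8⌋ = $24,929. Book value $74,787.
Year 2: ⌊$74,787 × 200%/8⌋ = $18,696. Book value $56,091.
Year 3: ⌊$56,091 × 200%/8⌋ = $14,022. Book value $42,069.
Year 4: ⌊$42,069 × 200%/8⌋ = $10,517. Book value $31,552.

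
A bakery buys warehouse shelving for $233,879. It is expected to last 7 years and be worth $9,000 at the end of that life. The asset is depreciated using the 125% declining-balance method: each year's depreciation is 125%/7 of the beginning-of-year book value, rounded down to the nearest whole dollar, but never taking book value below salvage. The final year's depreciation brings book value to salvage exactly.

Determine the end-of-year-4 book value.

$106,481

Depreciable base = $233,879 − $9,000 = $224,879.
Year 1: ⌊$233,879 × 125%/7⌋ = $41,764. Book value $192,115.
Year 2: ⌊$192,115 × 125%/7⌋ = $34,306. Book value $157,809.
Year 3: ⌊$157,809 × 125%/7⌋ = $28,180. Book value $129,629.
Year 4: ⌊$129,629 × 125%/7⌋ = $23,148. Book value $106,481.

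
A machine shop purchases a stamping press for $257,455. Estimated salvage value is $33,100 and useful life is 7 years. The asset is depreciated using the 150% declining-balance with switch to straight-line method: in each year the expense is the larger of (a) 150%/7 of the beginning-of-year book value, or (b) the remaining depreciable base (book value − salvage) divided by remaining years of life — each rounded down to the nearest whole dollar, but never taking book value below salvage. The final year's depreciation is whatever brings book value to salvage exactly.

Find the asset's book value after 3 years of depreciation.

Depreciable base = $257,455 − $33,100 = $224,355.
Year 1: DB = ⌊$257,455 × 150%/7⌋ = $55,168; SL = ⌊$224,355/7⌋ = $32,050 → take DB $55,168. Book value $202,287.
Year 2: DB = ⌊$202,287 × 150%/7⌋ = $43,347; SL = ⌊$169,187/6⌋ = $28,197 → take DB $43,347. Book value $158,940.
Year 3: DB = ⌊$158,940 × 150%/7⌋ = $34,058; SL = ⌊$125,840/5⌋ = $25,168 → take DB $34,058. Book value $124,882.

$124,882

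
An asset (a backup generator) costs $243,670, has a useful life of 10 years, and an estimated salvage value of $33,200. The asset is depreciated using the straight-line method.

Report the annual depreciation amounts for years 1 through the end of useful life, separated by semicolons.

$21,047; $21,047; $21,047; $21,047; $21,047; $21,047; $21,047; $21,047; $21,047; $21,047

Depreciable base = $243,670 − $33,200 = $210,470.
Annual expense = $210,470 / 10 = $21,047.
End of year 1: book value $222,623.
End of year 2: book value $201,576.
End of year 3: book value $180,529.
End of year 4: book value $159,482.
End of year 5: book value $138,435.
End of year 6: book value $117,388.
End of year 7: book value $96,341.
End of year 8: book value $75,294.
End of year 9: book value $54,247.
End of year 10: book value $33,200.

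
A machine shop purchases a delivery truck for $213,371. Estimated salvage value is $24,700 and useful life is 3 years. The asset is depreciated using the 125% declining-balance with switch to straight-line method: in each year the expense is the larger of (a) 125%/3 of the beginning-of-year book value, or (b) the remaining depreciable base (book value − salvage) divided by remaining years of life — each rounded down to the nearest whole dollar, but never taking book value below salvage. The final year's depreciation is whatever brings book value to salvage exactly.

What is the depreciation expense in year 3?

$47,906

Depreciable base = $213,371 − $24,700 = $188,671.
Year 1: DB = ⌊$213,371 × 125%/3⌋ = $88,904; SL = ⌊$188,671/3⌋ = $62,890 → take DB $88,904. Book value $124,467.
Year 2: DB = ⌊$124,467 × 125%/3⌋ = $51,861; SL = ⌊$99,767/2⌋ = $49,883 → take DB $51,861. Book value $72,606.
Year 3 (final): $72,606 − $24,700 = $47,906. Book value $24,700.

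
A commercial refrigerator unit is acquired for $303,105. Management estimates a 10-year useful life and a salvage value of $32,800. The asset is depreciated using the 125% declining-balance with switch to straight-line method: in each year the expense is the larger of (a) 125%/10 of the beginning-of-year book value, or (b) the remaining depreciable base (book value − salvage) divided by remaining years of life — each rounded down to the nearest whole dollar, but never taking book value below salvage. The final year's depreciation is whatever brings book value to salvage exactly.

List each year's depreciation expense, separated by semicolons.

Depreciable base = $303,105 − $32,800 = $270,305.
Year 1: DB = ⌊$303,105 × 125%/10⌋ = $37,888; SL = ⌊$270,305/10⌋ = $27,030 → take DB $37,888. Book value $265,217.
Year 2: DB = ⌊$265,217 × 125%/10⌋ = $33,152; SL = ⌊$232,417/9⌋ = $25,824 → take DB $33,152. Book value $232,065.
Year 3: DB = ⌊$232,065 × 125%/10⌋ = $29,008; SL = ⌊$199,265/8⌋ = $24,908 → take DB $29,008. Book value $203,057.
Year 4: DB = ⌊$203,057 × 125%/10⌋ = $25,382; SL = ⌊$170,257/7⌋ = $24,322 → take DB $25,382. Book value $177,675.
Year 5: DB = ⌊$177,675 × 125%/10⌋ = $22,209; SL = ⌊$144,875/6⌋ = $24,145 → take SL $24,145. Book value $153,530.
Year 6: DB = ⌊$153,530 × 125%/10⌋ = $19,191; SL = ⌊$120,730/5⌋ = $24,146 → take SL $24,146. Book value $129,384.
Year 7: DB = ⌊$129,384 × 125%/10⌋ = $16,173; SL = ⌊$96,584/4⌋ = $24,146 → take SL $24,146. Book value $105,238.
Year 8: DB = ⌊$105,238 × 125%/10⌋ = $13,154; SL = ⌊$72,438/3⌋ = $24,146 → take SL $24,146. Book value $81,092.
Year 9: DB = ⌊$81,092 × 125%/10⌋ = $10,136; SL = ⌊$48,292/2⌋ = $24,146 → take SL $24,146. Book value $56,946.
Year 10 (final): $56,946 − $32,800 = $24,146. Book value $32,800.

$37,888; $33,152; $29,008; $25,382; $24,145; $24,146; $24,146; $24,146; $24,146; $24,146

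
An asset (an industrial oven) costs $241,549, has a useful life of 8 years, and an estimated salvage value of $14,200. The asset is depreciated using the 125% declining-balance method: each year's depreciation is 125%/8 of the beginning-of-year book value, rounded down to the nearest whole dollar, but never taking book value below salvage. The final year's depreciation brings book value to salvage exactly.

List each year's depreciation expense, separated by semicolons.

Depreciable base = $241,549 − $14,200 = $227,349.
Year 1: ⌊$241,549 × 125%/8⌋ = $37,742. Book value $203,807.
Year 2: ⌊$203,807 × 125%/8⌋ = $31,844. Book value $171,963.
Year 3: ⌊$171,963 × 125%/8⌋ = $26,869. Book value $145,094.
Year 4: ⌊$145,094 × 125%/8⌋ = $22,670. Book value $122,424.
Year 5: ⌊$122,424 × 125%/8⌋ = $19,128. Book value $103,296.
Year 6: ⌊$103,296 × 125%/8⌋ = $16,140. Book value $87,156.
Year 7: ⌊$87,156 × 125%/8⌋ = $13,618. Book value $73,538.
Year 8 (final): $73,538 − $14,200 = $59,338. Book value $14,200.

$37,742; $31,844; $26,869; $22,670; $19,128; $16,140; $13,618; $59,338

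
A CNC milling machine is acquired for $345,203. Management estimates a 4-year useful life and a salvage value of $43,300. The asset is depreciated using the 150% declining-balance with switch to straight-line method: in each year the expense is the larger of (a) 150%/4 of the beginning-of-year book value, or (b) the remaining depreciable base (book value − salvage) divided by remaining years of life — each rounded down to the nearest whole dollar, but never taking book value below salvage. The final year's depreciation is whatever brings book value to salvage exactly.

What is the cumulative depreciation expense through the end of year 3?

Depreciable base = $345,203 − $43,300 = $301,903.
Year 1: DB = ⌊$345,203 × 150%/4⌋ = $129,451; SL = ⌊$301,903/4⌋ = $75,475 → take DB $129,451. Book value $215,752.
Year 2: DB = ⌊$215,752 × 150%/4⌋ = $80,907; SL = ⌊$172,452/3⌋ = $57,484 → take DB $80,907. Book value $134,845.
Year 3: DB = ⌊$134,845 × 150%/4⌋ = $50,566; SL = ⌊$91,545/2⌋ = $45,772 → take DB $50,566. Book value $84,279.
Accumulated through year 3 = $345,203 − $84,279 = $260,924.

$260,924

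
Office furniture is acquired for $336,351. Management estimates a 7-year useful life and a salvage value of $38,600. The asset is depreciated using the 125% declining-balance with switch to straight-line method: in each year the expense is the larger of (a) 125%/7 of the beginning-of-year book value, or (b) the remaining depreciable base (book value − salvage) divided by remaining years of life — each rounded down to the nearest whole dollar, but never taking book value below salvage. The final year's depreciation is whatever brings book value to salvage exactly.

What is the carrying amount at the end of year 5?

Depreciable base = $336,351 − $38,600 = $297,751.
Year 1: DB = ⌊$336,351 × 125%/7⌋ = $60,062; SL = ⌊$297,751/7⌋ = $42,535 → take DB $60,062. Book value $276,289.
Year 2: DB = ⌊$276,289 × 125%/7⌋ = $49,337; SL = ⌊$237,689/6⌋ = $39,614 → take DB $49,337. Book value $226,952.
Year 3: DB = ⌊$226,952 × 125%/7⌋ = $40,527; SL = ⌊$188,352/5⌋ = $37,670 → take DB $40,527. Book value $186,425.
Year 4: DB = ⌊$186,425 × 125%/7⌋ = $33,290; SL = ⌊$147,825/4⌋ = $36,956 → take SL $36,956. Book value $149,469.
Year 5: DB = ⌊$149,469 × 125%/7⌋ = $26,690; SL = ⌊$110,869/3⌋ = $36,956 → take SL $36,956. Book value $112,513.

$112,513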